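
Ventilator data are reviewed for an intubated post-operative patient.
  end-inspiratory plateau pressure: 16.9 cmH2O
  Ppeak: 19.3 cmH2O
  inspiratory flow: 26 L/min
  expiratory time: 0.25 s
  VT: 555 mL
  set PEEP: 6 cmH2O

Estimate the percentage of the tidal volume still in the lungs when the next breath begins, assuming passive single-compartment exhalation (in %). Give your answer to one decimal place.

Flow: 26 L/min ÷ 60 = 0.4333 L/s.
R = (PIP − Pplat)/V̇ = (19.3 − 16.9) / 0.4333 = 2.4/0.4333 = 5.539 cmH2O·s/L.
C = Vt/(Pplat − PEEP) = 555.0 / (16.9 − 6) = 555.0/10.9 = 50.917 mL/cmH2O.
τ = R × C = 5.539 × 0.05092 L/cmH2O = 0.282 s.
Fraction remaining at end-expiration = e^(−Te/τ) = e^(−0.25/0.282) = 0.4121 → 41.21%.

41.2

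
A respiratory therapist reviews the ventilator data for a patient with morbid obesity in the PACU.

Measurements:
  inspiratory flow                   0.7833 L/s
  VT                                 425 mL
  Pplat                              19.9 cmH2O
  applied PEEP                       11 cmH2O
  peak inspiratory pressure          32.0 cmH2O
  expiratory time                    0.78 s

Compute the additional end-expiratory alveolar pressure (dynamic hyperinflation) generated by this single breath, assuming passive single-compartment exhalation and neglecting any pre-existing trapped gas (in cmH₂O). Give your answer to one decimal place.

R = (PIP − Pplat)/V̇ = (32.0 − 19.9) / 0.7833 = 12.1/0.7833 = 15.447 cmH2O·s/L.
C = Vt/(Pplat − PEEP) = 425.0 / (19.9 − 11) = 425.0/8.9 = 47.753 mL/cmH2O.
τ = R × C = 15.447 × 0.04775 L/cmH2O = 0.7376 s.
Fraction remaining = e^(−Te/τ) = e^(−0.78/0.7376) = 0.3473; trapped volume = 425.0 × 0.3473 = 147.6 mL.
Additional alveolar pressure from trapping ≈ V_trapped / C = 147.6 / 47.753 = 3.091 cmH2O.

3.1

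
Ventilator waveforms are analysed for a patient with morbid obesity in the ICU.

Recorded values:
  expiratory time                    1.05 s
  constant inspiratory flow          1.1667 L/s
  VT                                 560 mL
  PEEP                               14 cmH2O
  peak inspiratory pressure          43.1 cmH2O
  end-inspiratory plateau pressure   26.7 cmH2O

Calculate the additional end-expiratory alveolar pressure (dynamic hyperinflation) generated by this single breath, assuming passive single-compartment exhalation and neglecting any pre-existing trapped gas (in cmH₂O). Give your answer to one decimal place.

2.3

R = (PIP − Pplat)/V̇ = (43.1 − 26.7) / 1.1667 = 16.4/1.1667 = 14.057 cmH2O·s/L.
C = Vt/(Pplat − PEEP) = 560.0 / (26.7 − 14) = 560.0/12.7 = 44.094 mL/cmH2O.
τ = R × C = 14.057 × 0.04409 L/cmH2O = 0.6198 s.
Fraction remaining = e^(−Te/τ) = e^(−1.05/0.6198) = 0.1838; trapped volume = 560.0 × 0.1838 = 102.93 mL.
Additional alveolar pressure from trapping ≈ V_trapped / C = 102.93 / 44.094 = 2.334 cmH2O.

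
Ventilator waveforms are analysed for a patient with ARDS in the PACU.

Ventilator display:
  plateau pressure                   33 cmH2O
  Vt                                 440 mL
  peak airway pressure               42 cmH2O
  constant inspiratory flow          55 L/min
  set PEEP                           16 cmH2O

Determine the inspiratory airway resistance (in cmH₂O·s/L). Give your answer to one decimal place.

Flow: 55 L/min ÷ 60 = 0.9167 L/s.
Raw = (PIP − Pplat) / flow = (42 − 33) / 0.9167 = 9.0 / 0.9167 = 9.818 cmH2O·s/L.

9.8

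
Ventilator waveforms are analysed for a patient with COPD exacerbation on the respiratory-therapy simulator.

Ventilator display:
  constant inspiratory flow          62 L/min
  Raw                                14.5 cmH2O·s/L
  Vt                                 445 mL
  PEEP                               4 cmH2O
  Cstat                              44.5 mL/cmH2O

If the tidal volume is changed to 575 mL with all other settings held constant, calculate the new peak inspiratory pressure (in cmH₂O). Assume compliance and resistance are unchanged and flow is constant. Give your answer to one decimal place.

Flow: 62 L/min ÷ 60 = 1.0333 L/s.
PIP = Vt/C + R·V̇ + PEEP (constant-flow equation of motion).
Only the elastic term changes: ΔPIP = ΔVt / C = (575 − 445) / 44.5 = 2.921 cmH2O.
Original PIP = 445/44.5 + 14.5×1.0333 + 4 = 28.983 cmH2O; new PIP = 28.983 + (2.921) = 31.904 cmH2O.

31.9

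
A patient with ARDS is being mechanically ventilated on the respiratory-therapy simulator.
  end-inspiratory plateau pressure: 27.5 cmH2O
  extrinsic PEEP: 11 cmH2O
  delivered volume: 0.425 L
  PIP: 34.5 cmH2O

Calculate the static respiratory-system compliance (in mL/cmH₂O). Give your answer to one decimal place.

25.8

Cstat = Vt / (Pplat − PEEP) = 425 / (27.5 − 11) = 425 / 16.5 = 25.758 mL/cmH2O.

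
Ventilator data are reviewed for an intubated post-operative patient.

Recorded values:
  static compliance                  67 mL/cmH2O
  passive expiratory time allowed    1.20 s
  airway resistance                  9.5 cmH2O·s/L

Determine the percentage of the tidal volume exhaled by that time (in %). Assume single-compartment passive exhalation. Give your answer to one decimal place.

84.8

τ = R × C = 9.5 × 67 mL/cmH2O = 9.5 × 0.067 L/cmH2O = 0.6365 s.
Passive exhalation: V(t)/V₀ = e^(−t/τ) = e^(−1.20/0.6365) = 0.1518.
Fraction exhaled = 1 − 0.1518 = 0.8482 → 84.82%.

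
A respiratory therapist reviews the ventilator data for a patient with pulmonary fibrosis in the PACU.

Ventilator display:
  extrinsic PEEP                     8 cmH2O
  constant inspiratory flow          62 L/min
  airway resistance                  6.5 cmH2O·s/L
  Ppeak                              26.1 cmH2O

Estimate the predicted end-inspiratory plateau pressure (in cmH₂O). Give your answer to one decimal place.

19.4

Flow: 62 L/min ÷ 60 = 1.0333 L/s.
Pplat = PIP − Raw × flow = 26.1 − 6.5 × 1.0333 = 26.1 − 6.716 = 19.384 cmH2O.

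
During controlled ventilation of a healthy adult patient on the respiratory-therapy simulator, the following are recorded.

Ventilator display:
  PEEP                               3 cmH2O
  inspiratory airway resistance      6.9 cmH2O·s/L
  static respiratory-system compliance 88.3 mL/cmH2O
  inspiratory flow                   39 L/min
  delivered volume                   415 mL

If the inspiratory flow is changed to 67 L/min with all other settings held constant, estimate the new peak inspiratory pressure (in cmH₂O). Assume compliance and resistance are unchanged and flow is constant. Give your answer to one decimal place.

Flow: 39 L/min ÷ 60 = 0.65 L/s.
New flow: 67 L/min ÷ 60 = 1.1167 L/s.
PIP = Vt/C + R·V̇ + PEEP (constant-flow equation of motion).
Only the resistive term changes: ΔPIP = R × ΔV̇ = 6.9 × (1.1167 − 0.65) = 6.9 × 0.4667 = 3.22 cmH2O.
Original PIP = 415/88.3 + 6.9×0.65 + 3 = 12.185 cmH2O; new PIP = 12.185 + (3.22) = 15.405 cmH2O.

15.4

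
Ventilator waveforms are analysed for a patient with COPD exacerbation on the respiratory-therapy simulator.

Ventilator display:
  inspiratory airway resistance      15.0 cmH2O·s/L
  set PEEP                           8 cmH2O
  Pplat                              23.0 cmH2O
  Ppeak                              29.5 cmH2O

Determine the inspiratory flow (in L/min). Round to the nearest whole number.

26

flow = (PIP − Pplat) / Raw = (29.5 − 23.0) / 15.0 = 0.4333 L/s × 60 = 25.998 L/min.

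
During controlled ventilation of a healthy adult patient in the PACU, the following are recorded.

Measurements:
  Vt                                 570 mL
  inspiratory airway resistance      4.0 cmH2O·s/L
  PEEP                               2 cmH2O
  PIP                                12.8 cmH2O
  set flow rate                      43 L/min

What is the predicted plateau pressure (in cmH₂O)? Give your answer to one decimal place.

Flow: 43 L/min ÷ 60 = 0.7167 L/s.
Pplat = PIP − Raw × flow = 12.8 − 4.0 × 0.7167 = 12.8 − 2.867 = 9.933 cmH2O.

9.9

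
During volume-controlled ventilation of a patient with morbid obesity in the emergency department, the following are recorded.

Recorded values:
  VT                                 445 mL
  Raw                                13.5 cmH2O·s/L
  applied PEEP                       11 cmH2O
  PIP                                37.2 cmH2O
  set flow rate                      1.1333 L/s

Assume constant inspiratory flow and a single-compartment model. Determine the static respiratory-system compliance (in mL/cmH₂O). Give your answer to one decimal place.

40.8

Equation of motion (constant flow): PIP = Vt/C + R·V̇ + PEEP.
Vt/C = PIP − R·V̇ − PEEP = 37.2 − 13.5×1.1333 − 11 = 37.2 − 15.3 − 11 = 10.9 cmH2O.
C = Vt / 10.9 = 445 / 10.9 = 40.826 mL/cmH2O.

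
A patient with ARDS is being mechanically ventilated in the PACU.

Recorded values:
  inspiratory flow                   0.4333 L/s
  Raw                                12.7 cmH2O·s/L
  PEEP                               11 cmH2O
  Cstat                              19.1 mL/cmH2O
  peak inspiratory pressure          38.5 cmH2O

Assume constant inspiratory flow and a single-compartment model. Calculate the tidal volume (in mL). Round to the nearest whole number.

420

Equation of motion (constant flow): PIP = Vt/C + R·V̇ + PEEP.
Vt/C = PIP − R·V̇ − PEEP = 38.5 − 5.503 − 11 = 21.997 cmH2O.
Vt = C × 21.997 = 19.1 × 21.997 = 420.14 mL.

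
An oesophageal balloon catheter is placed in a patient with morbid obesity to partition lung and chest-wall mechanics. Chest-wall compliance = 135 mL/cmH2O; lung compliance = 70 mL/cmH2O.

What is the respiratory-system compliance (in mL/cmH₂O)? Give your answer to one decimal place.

46.1

Lung and chest wall are elastances in series: 1/Crs = 1/CL + 1/Ccw.
1/Crs = 1/70 + 1/135 = 0.02169.
Crs = 46.104 mL/cmH2O.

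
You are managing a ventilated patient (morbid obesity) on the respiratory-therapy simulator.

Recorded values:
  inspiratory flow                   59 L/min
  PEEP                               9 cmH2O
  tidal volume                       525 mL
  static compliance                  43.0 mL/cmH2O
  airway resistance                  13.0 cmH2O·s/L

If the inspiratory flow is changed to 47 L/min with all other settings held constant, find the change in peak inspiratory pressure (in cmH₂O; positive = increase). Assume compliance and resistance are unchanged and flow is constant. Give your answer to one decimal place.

Flow: 59 L/min ÷ 60 = 0.9833 L/s.
New flow: 47 L/min ÷ 60 = 0.7833 L/s.
PIP = Vt/C + R·V̇ + PEEP (constant-flow equation of motion).
Only the resistive term changes: ΔPIP = R × ΔV̇ = 13.0 × (0.7833 − 0.9833) = 13.0 × -0.2 = -2.6 cmH2O.

-2.6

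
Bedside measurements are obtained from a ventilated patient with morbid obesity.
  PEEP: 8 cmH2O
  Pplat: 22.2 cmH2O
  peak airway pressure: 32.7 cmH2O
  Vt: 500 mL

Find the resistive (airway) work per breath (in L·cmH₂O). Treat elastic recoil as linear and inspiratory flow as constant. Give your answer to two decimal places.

5.25

With constant inspiratory flow the resistive pressure is constant at PIP − Pplat = 32.7 − 22.2 = 10.5 cmH2O, so resistive work = 10.5 × 0.500 = 5.25 L·cmH2O.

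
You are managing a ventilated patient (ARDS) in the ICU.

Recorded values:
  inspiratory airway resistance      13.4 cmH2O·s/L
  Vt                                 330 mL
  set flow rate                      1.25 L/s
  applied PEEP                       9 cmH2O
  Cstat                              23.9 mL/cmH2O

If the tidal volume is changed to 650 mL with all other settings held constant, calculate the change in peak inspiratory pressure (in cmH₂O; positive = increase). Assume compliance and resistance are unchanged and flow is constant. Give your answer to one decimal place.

13.4

PIP = Vt/C + R·V̇ + PEEP (constant-flow equation of motion).
Only the elastic term changes: ΔPIP = ΔVt / C = (650 − 330) / 23.9 = 13.389 cmH2O.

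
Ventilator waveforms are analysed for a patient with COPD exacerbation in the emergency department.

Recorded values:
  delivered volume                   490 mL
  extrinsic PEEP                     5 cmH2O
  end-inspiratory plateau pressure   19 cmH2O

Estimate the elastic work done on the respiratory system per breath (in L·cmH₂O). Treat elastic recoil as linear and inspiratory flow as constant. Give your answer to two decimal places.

Elastic work ≈ ½ × (Pplat − PEEP) × Vt = 0.5 × (19 − 5) × 0.490 L = 0.5 × 14.0 × 0.490 = 3.43 L·cmH2O.

3.43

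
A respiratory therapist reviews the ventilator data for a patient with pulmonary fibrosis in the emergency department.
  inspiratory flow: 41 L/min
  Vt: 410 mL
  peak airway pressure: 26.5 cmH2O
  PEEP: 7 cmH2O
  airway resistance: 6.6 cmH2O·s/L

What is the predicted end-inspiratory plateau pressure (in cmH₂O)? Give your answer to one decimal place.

22.0

Flow: 41 L/min ÷ 60 = 0.6833 L/s.
Pplat = PIP − Raw × flow = 26.5 − 6.6 × 0.6833 = 26.5 − 4.51 = 21.99 cmH2O.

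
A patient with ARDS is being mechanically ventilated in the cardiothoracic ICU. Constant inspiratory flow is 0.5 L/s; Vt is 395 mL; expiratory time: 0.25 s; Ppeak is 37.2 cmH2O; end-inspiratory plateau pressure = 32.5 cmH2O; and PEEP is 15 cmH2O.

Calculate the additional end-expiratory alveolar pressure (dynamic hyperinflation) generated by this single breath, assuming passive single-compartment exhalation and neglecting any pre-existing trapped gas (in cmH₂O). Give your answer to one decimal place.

R = (PIP − Pplat)/V̇ = (37.2 − 32.5) / 0.5 = 4.7/0.5 = 9.4 cmH2O·s/L.
C = Vt/(Pplat − PEEP) = 395.0 / (32.5 − 15) = 395.0/17.5 = 22.571 mL/cmH2O.
τ = R × C = 9.4 × 0.02257 L/cmH2O = 0.2122 s.
Fraction remaining = e^(−Te/τ) = e^(−0.25/0.2122) = 0.3079; trapped volume = 395.0 × 0.3079 = 121.62 mL.
Additional alveolar pressure from trapping ≈ V_trapped / C = 121.62 / 22.571 = 5.388 cmH2O.

5.4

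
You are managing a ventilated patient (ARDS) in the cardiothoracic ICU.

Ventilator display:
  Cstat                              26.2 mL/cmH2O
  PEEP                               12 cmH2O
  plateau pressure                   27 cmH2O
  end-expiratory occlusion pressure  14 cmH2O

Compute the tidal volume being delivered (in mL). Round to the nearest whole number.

341

End-expiratory occlusion gives total PEEP = 14 cmH2O (intrinsic PEEP = 14 − 12 = 2). Use total PEEP for the elastic gradient.
Vt = Cstat × (Pplat − PEEPtotal) = 26.2 × (27 − 14) = 26.2 × 13.0 = 340.6 mL.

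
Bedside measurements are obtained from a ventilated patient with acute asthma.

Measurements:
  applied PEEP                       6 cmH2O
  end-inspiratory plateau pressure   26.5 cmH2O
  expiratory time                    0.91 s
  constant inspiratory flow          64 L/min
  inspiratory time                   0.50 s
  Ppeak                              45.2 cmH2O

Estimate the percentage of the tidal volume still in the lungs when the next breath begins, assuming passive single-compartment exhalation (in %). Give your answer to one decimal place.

13.6

Flow: 64 L/min ÷ 60 = 1.0667 L/s.
Vt = flow × Ti = 1.0667 L/s × 0.50 s × 1000 mL/L = 533.35 mL.
R = (PIP − Pplat)/V̇ = (45.2 − 26.5) / 1.0667 = 18.7/1.0667 = 17.531 cmH2O·s/L.
C = Vt/(Pplat − PEEP) = 533.35 / (26.5 − 6) = 533.35/20.5 = 26.017 mL/cmH2O.
τ = R × C = 17.531 × 0.02602 L/cmH2O = 0.4562 s.
Fraction remaining at end-expiration = e^(−Te/τ) = e^(−0.91/0.4562) = 0.136 → 13.6%.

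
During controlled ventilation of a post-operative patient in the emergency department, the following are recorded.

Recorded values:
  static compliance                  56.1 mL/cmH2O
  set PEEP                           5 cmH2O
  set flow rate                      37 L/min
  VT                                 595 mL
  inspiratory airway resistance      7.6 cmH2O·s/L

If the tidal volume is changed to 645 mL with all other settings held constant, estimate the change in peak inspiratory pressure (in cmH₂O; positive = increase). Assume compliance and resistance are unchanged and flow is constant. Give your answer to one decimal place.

PIP = Vt/C + R·V̇ + PEEP (constant-flow equation of motion).
Only the elastic term changes: ΔPIP = ΔVt / C = (645 − 595) / 56.1 = 0.8913 cmH2O.

0.9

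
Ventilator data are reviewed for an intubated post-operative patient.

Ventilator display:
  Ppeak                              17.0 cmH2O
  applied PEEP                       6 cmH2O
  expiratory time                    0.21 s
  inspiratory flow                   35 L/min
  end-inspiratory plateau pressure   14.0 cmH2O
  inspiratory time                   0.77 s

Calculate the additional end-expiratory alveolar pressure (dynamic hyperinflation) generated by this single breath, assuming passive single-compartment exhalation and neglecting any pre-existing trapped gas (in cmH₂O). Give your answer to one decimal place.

Flow: 35 L/min ÷ 60 = 0.5833 L/s.
Vt = flow × Ti = 0.5833 L/s × 0.77 s × 1000 mL/L = 449.14 mL.
R = (PIP − Pplat)/V̇ = (17.0 − 14.0) / 0.5833 = 3.0/0.5833 = 5.143 cmH2O·s/L.
C = Vt/(Pplat − PEEP) = 449.14 / (14.0 − 6) = 449.14/8.0 = 56.143 mL/cmH2O.
τ = R × C = 5.143 × 0.05614 L/cmH2O = 0.2887 s.
Fraction remaining = e^(−Te/τ) = e^(−0.21/0.2887) = 0.4832; trapped volume = 449.14 × 0.4832 = 217.02 mL.
Additional alveolar pressure from trapping ≈ V_trapped / C = 217.02 / 56.143 = 3.865 cmH2O.

3.9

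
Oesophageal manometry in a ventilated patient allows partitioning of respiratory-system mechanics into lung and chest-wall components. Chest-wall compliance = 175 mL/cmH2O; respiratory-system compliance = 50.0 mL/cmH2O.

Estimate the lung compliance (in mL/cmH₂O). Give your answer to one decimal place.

70.0

1/CL = 1/Crs − 1/Ccw.
1/CL = 1/50.0 − 1/175 = 0.01429.
CL = 69.979 mL/cmH2O.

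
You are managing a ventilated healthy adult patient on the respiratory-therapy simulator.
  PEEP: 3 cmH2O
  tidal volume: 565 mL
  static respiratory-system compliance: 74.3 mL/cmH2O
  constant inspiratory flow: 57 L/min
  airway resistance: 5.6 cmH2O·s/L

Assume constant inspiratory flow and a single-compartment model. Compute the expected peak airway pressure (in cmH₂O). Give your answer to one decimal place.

Flow: 57 L/min ÷ 60 = 0.95 L/s.
Equation of motion (constant flow): PIP = Vt/C + R·V̇ + PEEP.
PIP = 565/74.3 + 5.6×0.95 + 3 = 7.604 + 5.32 + 3 = 15.924 cmH2O.

15.9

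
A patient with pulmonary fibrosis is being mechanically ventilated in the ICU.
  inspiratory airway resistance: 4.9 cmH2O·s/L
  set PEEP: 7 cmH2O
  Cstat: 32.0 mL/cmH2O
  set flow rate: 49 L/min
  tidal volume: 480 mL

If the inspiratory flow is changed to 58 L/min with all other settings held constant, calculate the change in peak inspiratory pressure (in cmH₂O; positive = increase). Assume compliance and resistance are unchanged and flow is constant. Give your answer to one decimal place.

0.7

Flow: 49 L/min ÷ 60 = 0.8167 L/s.
New flow: 58 L/min ÷ 60 = 0.9667 L/s.
PIP = Vt/C + R·V̇ + PEEP (constant-flow equation of motion).
Only the resistive term changes: ΔPIP = R × ΔV̇ = 4.9 × (0.9667 − 0.8167) = 4.9 × 0.15 = 0.735 cmH2O.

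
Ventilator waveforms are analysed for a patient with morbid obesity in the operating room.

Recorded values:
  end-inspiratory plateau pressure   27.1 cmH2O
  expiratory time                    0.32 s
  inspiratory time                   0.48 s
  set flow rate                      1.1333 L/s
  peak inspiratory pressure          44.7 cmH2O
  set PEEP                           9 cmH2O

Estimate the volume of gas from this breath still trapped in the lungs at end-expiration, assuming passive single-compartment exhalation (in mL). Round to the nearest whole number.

Vt = flow × Ti = 1.1333 L/s × 0.48 s × 1000 mL/L = 543.98 mL.
R = (PIP − Pplat)/V̇ = (44.7 − 27.1) / 1.1333 = 17.6/1.1333 = 15.53 cmH2O·s/L.
C = Vt/(Pplat − PEEP) = 543.98 / (27.1 − 9) = 543.98/18.1 = 30.054 mL/cmH2O.
τ = R × C = 15.53 × 0.03005 L/cmH2O = 0.4667 s.
Fraction remaining = e^(−Te/τ) = e^(−0.32/0.4667) = 0.5038.
Trapped volume = 543.98 × 0.5038 = 274.06 mL.

274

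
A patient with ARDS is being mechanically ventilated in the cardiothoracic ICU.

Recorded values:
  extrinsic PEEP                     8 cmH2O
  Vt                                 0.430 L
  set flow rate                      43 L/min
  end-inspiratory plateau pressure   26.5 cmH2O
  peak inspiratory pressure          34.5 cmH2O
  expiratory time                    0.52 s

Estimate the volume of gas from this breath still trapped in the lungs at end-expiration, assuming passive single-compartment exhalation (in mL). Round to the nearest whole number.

Flow: 43 L/min ÷ 60 = 0.7167 L/s.
R = (PIP − Pplat)/V̇ = (34.5 − 26.5) / 0.7167 = 8.0/0.7167 = 11.162 cmH2O·s/L.
C = Vt/(Pplat − PEEP) = 430.0 / (26.5 − 8) = 430.0/18.5 = 23.243 mL/cmH2O.
τ = R × C = 11.162 × 0.02324 L/cmH2O = 0.2594 s.
Fraction remaining = e^(−Te/τ) = e^(−0.52/0.2594) = 0.1347.
Trapped volume = 430.0 × 0.1347 = 57.921 mL.

58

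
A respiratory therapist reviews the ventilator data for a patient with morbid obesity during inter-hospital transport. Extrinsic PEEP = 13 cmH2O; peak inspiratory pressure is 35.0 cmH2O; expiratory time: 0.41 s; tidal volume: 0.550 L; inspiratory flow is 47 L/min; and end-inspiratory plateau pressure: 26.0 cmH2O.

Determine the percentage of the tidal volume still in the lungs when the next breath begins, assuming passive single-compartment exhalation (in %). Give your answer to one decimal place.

Flow: 47 L/min ÷ 60 = 0.7833 L/s.
R = (PIP − Pplat)/V̇ = (35.0 − 26.0) / 0.7833 = 9.0/0.7833 = 11.49 cmH2O·s/L.
C = Vt/(Pplat − PEEP) = 550.0 / (26.0 − 13) = 550.0/13.0 = 42.308 mL/cmH2O.
τ = R × C = 11.49 × 0.04231 L/cmH2O = 0.4861 s.
Fraction remaining at end-expiration = e^(−Te/τ) = e^(−0.41/0.4861) = 0.4302 → 43.02%.

43.0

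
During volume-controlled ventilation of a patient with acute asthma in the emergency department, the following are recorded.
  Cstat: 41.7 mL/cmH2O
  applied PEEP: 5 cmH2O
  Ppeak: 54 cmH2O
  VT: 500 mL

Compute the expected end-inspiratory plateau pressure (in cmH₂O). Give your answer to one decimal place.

17.0

Pplat = PEEP + Vt / Cstat = 5 + 500 / 41.7 = 5 + 11.99 = 16.99 cmH2O.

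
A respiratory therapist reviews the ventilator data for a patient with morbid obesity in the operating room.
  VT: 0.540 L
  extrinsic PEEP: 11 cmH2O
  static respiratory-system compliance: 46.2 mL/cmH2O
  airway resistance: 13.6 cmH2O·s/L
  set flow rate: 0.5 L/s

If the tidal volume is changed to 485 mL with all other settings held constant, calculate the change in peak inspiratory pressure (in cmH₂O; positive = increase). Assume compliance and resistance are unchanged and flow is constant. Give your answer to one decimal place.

PIP = Vt/C + R·V̇ + PEEP (constant-flow equation of motion).
Only the elastic term changes: ΔPIP = ΔVt / C = (485 − 540) / 46.2 = -1.19 cmH2O.

-1.2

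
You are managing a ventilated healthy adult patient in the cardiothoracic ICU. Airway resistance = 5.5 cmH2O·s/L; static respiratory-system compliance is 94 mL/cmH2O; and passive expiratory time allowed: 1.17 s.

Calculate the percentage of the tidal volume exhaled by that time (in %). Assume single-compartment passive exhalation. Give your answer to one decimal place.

89.6

τ = R × C = 5.5 × 94 mL/cmH2O = 5.5 × 0.094 L/cmH2O = 0.517 s.
Passive exhalation: V(t)/V₀ = e^(−t/τ) = e^(−1.17/0.517) = 0.104.
Fraction exhaled = 1 − 0.104 = 0.896 → 89.6%.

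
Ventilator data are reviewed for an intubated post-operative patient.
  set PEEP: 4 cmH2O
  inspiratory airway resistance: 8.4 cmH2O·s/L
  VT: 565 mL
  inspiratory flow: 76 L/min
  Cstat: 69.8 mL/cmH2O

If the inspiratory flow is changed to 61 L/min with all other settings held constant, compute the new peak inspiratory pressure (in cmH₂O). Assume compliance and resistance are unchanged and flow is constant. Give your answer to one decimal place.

20.6

Flow: 76 L/min ÷ 60 = 1.2667 L/s.
New flow: 61 L/min ÷ 60 = 1.0167 L/s.
PIP = Vt/C + R·V̇ + PEEP (constant-flow equation of motion).
Only the resistive term changes: ΔPIP = R × ΔV̇ = 8.4 × (1.0167 − 1.2667) = 8.4 × -0.25 = -2.1 cmH2O.
Original PIP = 565/69.8 + 8.4×1.2667 + 4 = 22.735 cmH2O; new PIP = 22.735 + (-2.1) = 20.635 cmH2O.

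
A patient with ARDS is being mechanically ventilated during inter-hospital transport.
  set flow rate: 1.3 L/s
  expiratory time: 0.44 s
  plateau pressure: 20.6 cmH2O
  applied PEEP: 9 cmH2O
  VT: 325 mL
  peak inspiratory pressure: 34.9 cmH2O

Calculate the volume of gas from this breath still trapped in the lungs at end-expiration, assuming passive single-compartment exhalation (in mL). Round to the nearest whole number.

R = (PIP − Pplat)/V̇ = (34.9 − 20.6) / 1.3 = 14.3/1.3 = 11.0 cmH2O·s/L.
C = Vt/(Pplat − PEEP) = 325.0 / (20.6 − 9) = 325.0/11.6 = 28.017 mL/cmH2O.
τ = R × C = 11.0 × 0.02802 L/cmH2O = 0.3082 s.
Fraction remaining = e^(−Te/τ) = e^(−0.44/0.3082) = 0.2399.
Trapped volume = 325.0 × 0.2399 = 77.968 mL.

78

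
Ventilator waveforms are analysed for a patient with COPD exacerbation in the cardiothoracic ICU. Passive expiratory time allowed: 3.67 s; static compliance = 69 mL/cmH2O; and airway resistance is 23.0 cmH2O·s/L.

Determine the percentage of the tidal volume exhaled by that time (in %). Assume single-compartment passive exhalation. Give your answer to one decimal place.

90.1

τ = R × C = 23.0 × 69 mL/cmH2O = 23.0 × 0.069 L/cmH2O = 1.587 s.
Passive exhalation: V(t)/V₀ = e^(−t/τ) = e^(−3.67/1.587) = 0.09901.
Fraction exhaled = 1 − 0.09901 = 0.901 → 90.1%.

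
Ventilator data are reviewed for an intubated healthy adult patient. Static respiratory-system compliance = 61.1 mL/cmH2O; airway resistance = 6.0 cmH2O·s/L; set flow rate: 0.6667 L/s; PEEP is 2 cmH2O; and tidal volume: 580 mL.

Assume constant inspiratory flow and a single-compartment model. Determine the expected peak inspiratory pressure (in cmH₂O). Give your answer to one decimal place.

15.5

Equation of motion (constant flow): PIP = Vt/C + R·V̇ + PEEP.
PIP = 580/61.1 + 6.0×0.6667 + 2 = 9.493 + 4.0 + 2 = 15.493 cmH2O.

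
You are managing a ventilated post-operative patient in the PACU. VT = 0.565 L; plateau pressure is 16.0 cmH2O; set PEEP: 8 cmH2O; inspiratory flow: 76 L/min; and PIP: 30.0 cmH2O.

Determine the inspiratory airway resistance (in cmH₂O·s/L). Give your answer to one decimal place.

11.1

Flow: 76 L/min ÷ 60 = 1.2667 L/s.
Raw = (PIP − Pplat) / flow = (30.0 − 16.0) / 1.2667 = 14.0 / 1.2667 = 11.052 cmH2O·s/L.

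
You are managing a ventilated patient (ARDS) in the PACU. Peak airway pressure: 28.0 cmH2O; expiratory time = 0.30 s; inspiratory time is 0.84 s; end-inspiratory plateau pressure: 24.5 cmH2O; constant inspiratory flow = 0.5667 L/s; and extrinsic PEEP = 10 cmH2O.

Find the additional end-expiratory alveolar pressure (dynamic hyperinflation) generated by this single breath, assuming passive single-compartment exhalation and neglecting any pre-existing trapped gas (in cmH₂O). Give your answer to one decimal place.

Vt = flow × Ti = 0.5667 L/s × 0.84 s × 1000 mL/L = 476.03 mL.
R = (PIP − Pplat)/V̇ = (28.0 − 24.5) / 0.5667 = 3.5/0.5667 = 6.176 cmH2O·s/L.
C = Vt/(Pplat − PEEP) = 476.03 / (24.5 − 10) = 476.03/14.5 = 32.83 mL/cmH2O.
τ = R × C = 6.176 × 0.03283 L/cmH2O = 0.2028 s.
Fraction remaining = e^(−Te/τ) = e^(−0.30/0.2028) = 0.2278; trapped volume = 476.03 × 0.2278 = 108.44 mL.
Additional alveolar pressure from trapping ≈ V_trapped / C = 108.44 / 32.83 = 3.303 cmH2O.

3.3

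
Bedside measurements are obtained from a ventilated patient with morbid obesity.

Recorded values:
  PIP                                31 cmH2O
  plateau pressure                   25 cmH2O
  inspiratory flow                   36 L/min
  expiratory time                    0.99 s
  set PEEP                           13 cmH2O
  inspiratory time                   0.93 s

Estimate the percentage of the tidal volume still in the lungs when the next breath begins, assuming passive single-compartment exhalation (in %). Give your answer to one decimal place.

11.9

Flow: 36 L/min ÷ 60 = 0.6 L/s.
Vt = flow × Ti = 0.6 L/s × 0.93 s × 1000 mL/L = 558.0 mL.
R = (PIP − Pplat)/V̇ = (31 − 25) / 0.6 = 6.0/0.6 = 10.0 cmH2O·s/L.
C = Vt/(Pplat − PEEP) = 558.0 / (25 − 13) = 558.0/12.0 = 46.5 mL/cmH2O.
τ = R × C = 10.0 × 0.0465 L/cmH2O = 0.465 s.
Fraction remaining at end-expiration = e^(−Te/τ) = e^(−0.99/0.465) = 0.119 → 11.9%.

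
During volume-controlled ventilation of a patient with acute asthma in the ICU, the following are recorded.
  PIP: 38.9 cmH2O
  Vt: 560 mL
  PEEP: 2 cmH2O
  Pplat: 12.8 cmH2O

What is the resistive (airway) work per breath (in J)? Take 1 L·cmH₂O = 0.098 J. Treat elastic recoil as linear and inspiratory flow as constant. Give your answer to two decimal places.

With constant inspiratory flow the resistive pressure is constant at PIP − Pplat = 38.9 − 12.8 = 26.1 cmH2O, so resistive work = 26.1 × 0.560 = 14.616 L·cmH2O.
× 0.098 J/(L·cmH2O) → 1.432 J.

1.43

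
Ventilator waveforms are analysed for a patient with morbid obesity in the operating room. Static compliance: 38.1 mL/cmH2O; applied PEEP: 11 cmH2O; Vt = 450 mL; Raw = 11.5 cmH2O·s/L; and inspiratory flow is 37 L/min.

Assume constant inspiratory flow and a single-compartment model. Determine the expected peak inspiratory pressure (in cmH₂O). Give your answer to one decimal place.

29.9

Flow: 37 L/min ÷ 60 = 0.6167 L/s.
Equation of motion (constant flow): PIP = Vt/C + R·V̇ + PEEP.
PIP = 450/38.1 + 11.5×0.6167 + 11 = 11.811 + 7.092 + 11 = 29.903 cmH2O.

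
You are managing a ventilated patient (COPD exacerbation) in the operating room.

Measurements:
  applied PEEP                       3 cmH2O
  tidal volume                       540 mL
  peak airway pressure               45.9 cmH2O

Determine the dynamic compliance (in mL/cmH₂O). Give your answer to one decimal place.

12.6

Dynamic compliance = Vt / (PIP − PEEP) = 540 / (45.9 − 3) = 540 / 42.9 = 12.587 mL/cmH2O.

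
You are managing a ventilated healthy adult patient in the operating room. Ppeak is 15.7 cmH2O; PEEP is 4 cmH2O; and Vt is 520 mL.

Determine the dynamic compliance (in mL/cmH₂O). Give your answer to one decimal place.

44.4

Dynamic compliance = Vt / (PIP − PEEP) = 520 / (15.7 − 4) = 520 / 11.7 = 44.444 mL/cmH2O.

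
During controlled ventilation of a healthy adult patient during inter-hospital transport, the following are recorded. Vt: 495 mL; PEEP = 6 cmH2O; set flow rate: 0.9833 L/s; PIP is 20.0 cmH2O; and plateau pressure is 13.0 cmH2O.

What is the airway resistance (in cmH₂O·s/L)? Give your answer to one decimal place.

7.1

Raw = (PIP − Pplat) / flow = (20.0 − 13.0) / 0.9833 = 7.0 / 0.9833 = 7.119 cmH2O·s/L.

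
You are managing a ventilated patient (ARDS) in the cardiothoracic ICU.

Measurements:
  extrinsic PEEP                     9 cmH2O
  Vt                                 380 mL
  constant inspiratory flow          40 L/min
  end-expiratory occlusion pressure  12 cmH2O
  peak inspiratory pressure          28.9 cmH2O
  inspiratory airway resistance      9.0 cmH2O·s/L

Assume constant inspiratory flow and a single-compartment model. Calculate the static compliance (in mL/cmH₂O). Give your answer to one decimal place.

Flow: 40 L/min ÷ 60 = 0.6667 L/s.
Total PEEP = 12 cmH2O (set 9 + intrinsic 3); this is the baseline alveolar pressure.
Equation of motion (constant flow): PIP = Vt/C + R·V̇ + PEEP.
Vt/C = PIP − R·V̇ − PEEP = 28.9 − 9.0×0.6667 − 12 = 28.9 − 6.0 − 12 = 10.9 cmH2O.
C = Vt / 10.9 = 380 / 10.9 = 34.862 mL/cmH2O.

34.9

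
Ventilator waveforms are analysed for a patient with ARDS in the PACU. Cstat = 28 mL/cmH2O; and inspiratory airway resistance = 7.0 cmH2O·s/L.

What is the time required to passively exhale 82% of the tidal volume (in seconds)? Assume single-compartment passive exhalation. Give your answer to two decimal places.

0.34

τ = R × C = 7.0 × 28 mL/cmH2O = 7.0 × 0.028 L/cmH2O = 0.196 s.
Exhaled fraction f = 1 − e^(−t/τ) → t = −τ·ln(1 − f) = −0.196·ln(0.18) = 0.3361 s.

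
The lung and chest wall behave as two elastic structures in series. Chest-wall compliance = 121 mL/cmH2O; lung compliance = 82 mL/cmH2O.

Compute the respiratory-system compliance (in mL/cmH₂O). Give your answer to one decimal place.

Lung and chest wall are elastances in series: 1/Crs = 1/CL + 1/Ccw.
1/Crs = 1/82 + 1/121 = 0.02046.
Crs = 48.876 mL/cmH2O.

48.9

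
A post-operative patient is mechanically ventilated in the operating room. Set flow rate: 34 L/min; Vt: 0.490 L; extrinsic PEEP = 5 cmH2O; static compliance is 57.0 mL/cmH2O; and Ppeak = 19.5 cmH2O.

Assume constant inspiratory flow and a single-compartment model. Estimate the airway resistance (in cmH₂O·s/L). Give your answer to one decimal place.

10.4

Flow: 34 L/min ÷ 60 = 0.5667 L/s.
Equation of motion (constant flow): PIP = Vt/C + R·V̇ + PEEP.
R·V̇ = PIP − Vt/C − PEEP = 19.5 − 490/57.0 − 5 = 19.5 − 8.596 − 5 = 5.904 cmH2O.
R = 5.904 / 0.5667 = 10.418 cmH2O·s/L.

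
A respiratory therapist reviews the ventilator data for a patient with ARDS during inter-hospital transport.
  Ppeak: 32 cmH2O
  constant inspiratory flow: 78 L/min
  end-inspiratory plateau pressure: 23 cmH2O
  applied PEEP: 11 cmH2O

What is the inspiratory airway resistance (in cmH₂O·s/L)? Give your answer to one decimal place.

6.9

Flow: 78 L/min ÷ 60 = 1.3 L/s.
Raw = (PIP − Pplat) / flow = (32 − 23) / 1.3 = 9.0 / 1.3 = 6.923 cmH2O·s/L.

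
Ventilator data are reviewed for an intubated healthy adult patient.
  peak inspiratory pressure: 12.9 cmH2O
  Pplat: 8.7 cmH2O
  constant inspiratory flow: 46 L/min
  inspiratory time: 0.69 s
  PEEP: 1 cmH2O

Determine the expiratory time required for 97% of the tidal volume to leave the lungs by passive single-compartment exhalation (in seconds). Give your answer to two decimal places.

Flow: 46 L/min ÷ 60 = 0.7667 L/s.
Vt = flow × Ti = 0.7667 L/s × 0.69 s × 1000 mL/L = 529.02 mL.
R = (PIP − Pplat)/V̇ = (12.9 − 8.7) / 0.7667 = 4.2/0.7667 = 5.478 cmH2O·s/L.
C = Vt/(Pplat − PEEP) = 529.02 / (8.7 − 1) = 529.02/7.7 = 68.704 mL/cmH2O.
τ = R × C = 5.478 × 0.0687 L/cmH2O = 0.3763 s.
t = −τ·ln(1 − 0.97) = −0.3763·ln(0.03) = 1.32 s.

1.32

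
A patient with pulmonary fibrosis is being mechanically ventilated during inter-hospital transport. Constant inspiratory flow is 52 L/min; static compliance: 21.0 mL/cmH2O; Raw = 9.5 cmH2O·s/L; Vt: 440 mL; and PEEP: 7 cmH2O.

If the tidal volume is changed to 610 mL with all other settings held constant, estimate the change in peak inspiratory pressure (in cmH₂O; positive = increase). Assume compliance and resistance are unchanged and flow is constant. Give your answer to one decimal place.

8.1

PIP = Vt/C + R·V̇ + PEEP (constant-flow equation of motion).
Only the elastic term changes: ΔPIP = ΔVt / C = (610 − 440) / 21.0 = 8.095 cmH2O.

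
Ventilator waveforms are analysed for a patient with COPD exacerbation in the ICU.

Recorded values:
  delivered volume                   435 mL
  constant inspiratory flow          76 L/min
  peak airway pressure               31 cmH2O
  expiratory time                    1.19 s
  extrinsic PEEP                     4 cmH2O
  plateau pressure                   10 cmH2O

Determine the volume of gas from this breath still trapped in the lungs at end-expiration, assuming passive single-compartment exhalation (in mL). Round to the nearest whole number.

Flow: 76 L/min ÷ 60 = 1.2667 L/s.
R = (PIP − Pplat)/V̇ = (31 − 10) / 1.2667 = 21.0/1.2667 = 16.579 cmH2O·s/L.
C = Vt/(Pplat − PEEP) = 435.0 / (10 − 4) = 435.0/6.0 = 72.5 mL/cmH2O.
τ = R × C = 16.579 × 0.0725 L/cmH2O = 1.202 s.
Fraction remaining = e^(−Te/τ) = e^(−1.19/1.202) = 0.3716.
Trapped volume = 435.0 × 0.3716 = 161.65 mL.

162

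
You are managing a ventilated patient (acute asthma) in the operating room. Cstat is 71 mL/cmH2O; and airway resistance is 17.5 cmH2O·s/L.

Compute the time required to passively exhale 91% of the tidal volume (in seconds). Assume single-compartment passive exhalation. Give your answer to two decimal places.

τ = R × C = 17.5 × 71 mL/cmH2O = 17.5 × 0.071 L/cmH2O = 1.243 s.
Exhaled fraction f = 1 − e^(−t/τ) → t = −τ·ln(1 − f) = −1.243·ln(0.09) = 2.993 s.

2.99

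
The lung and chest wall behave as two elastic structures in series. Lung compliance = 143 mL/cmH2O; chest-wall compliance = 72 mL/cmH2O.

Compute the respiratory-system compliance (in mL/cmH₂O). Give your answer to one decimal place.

47.9

Lung and chest wall are elastances in series: 1/Crs = 1/CL + 1/Ccw.
1/Crs = 1/143 + 1/72 = 0.02088.
Crs = 47.893 mL/cmH2O.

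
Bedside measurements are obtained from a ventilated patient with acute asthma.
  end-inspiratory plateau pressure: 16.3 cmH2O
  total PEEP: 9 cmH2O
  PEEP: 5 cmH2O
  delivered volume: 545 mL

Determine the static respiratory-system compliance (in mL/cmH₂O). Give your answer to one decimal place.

End-expiratory occlusion gives total PEEP = 9 cmH2O (intrinsic PEEP = 9 − 5 = 4). Use total PEEP for the elastic gradient.
Cstat = Vt / (Pplat − PEEPtotal) = 545 / (16.3 − 9) = 545 / 7.3 = 74.658 mL/cmH2O.

74.7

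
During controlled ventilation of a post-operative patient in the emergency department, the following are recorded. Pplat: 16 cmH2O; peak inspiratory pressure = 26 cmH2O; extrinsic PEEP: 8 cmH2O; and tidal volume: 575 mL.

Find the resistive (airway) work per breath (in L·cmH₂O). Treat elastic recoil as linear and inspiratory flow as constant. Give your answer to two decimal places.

5.75

With constant inspiratory flow the resistive pressure is constant at PIP − Pplat = 26 − 16 = 10.0 cmH2O, so resistive work = 10.0 × 0.575 = 5.75 L·cmH2O.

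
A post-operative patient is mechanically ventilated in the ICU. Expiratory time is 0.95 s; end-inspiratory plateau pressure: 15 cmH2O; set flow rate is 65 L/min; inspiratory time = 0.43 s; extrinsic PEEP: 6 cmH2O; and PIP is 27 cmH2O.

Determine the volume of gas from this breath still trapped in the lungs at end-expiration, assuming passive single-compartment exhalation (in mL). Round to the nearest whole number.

89

Flow: 65 L/min ÷ 60 = 1.0833 L/s.
Vt = flow × Ti = 1.0833 L/s × 0.43 s × 1000 mL/L = 465.82 mL.
R = (PIP − Pplat)/V̇ = (27 − 15) / 1.0833 = 12.0/1.0833 = 11.077 cmH2O·s/L.
C = Vt/(Pplat − PEEP) = 465.82 / (15 − 6) = 465.82/9.0 = 51.758 mL/cmH2O.
τ = R × C = 11.077 × 0.05176 L/cmH2O = 0.5733 s.
Fraction remaining = e^(−Te/τ) = e^(−0.95/0.5733) = 0.1907.
Trapped volume = 465.82 × 0.1907 = 88.832 mL.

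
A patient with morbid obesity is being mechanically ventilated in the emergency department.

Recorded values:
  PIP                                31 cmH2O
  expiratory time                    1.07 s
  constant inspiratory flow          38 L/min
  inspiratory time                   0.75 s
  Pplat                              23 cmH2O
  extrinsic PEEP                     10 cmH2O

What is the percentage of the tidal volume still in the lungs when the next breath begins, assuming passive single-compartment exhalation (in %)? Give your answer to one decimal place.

9.8

Flow: 38 L/min ÷ 60 = 0.6333 L/s.
Vt = flow × Ti = 0.6333 L/s × 0.75 s × 1000 mL/L = 474.98 mL.
R = (PIP − Pplat)/V̇ = (31 − 23) / 0.6333 = 8.0/0.6333 = 12.632 cmH2O·s/L.
C = Vt/(Pplat − PEEP) = 474.98 / (23 − 10) = 474.98/13.0 = 36.537 mL/cmH2O.
τ = R × C = 12.632 × 0.03654 L/cmH2O = 0.4616 s.
Fraction remaining at end-expiration = e^(−Te/τ) = e^(−1.07/0.4616) = 0.09847 → 9.847%.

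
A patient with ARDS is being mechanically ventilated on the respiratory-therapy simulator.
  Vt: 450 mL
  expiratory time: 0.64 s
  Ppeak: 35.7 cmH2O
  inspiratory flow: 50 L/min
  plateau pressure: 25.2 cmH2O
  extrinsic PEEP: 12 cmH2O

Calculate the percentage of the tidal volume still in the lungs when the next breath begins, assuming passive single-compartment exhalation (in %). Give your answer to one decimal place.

Flow: 50 L/min ÷ 60 = 0.8333 L/s.
R = (PIP − Pplat)/V̇ = (35.7 − 25.2) / 0.8333 = 10.5/0.8333 = 12.601 cmH2O·s/L.
C = Vt/(Pplat − PEEP) = 450.0 / (25.2 − 12) = 450.0/13.2 = 34.091 mL/cmH2O.
τ = R × C = 12.601 × 0.03409 L/cmH2O = 0.4296 s.
Fraction remaining at end-expiration = e^(−Te/τ) = e^(−0.64/0.4296) = 0.2254 → 22.54%.

22.5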